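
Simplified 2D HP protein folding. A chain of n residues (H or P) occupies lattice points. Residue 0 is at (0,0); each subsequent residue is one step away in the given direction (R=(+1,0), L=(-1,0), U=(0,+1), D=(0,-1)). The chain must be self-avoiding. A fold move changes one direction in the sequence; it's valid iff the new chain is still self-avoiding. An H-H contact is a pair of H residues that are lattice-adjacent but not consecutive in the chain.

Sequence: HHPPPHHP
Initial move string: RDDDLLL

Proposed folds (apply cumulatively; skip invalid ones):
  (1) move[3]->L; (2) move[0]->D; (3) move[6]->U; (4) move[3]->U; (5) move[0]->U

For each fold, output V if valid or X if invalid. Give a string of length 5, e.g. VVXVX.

Initial: RDDDLLL -> [(0, 0), (1, 0), (1, -1), (1, -2), (1, -3), (0, -3), (-1, -3), (-2, -3)]
Fold 1: move[3]->L => RDDLLLL VALID
Fold 2: move[0]->D => DDDLLLL VALID
Fold 3: move[6]->U => DDDLLLU VALID
Fold 4: move[3]->U => DDDULLU INVALID (collision), skipped
Fold 5: move[0]->U => UDDLLLU INVALID (collision), skipped

Answer: VVVXX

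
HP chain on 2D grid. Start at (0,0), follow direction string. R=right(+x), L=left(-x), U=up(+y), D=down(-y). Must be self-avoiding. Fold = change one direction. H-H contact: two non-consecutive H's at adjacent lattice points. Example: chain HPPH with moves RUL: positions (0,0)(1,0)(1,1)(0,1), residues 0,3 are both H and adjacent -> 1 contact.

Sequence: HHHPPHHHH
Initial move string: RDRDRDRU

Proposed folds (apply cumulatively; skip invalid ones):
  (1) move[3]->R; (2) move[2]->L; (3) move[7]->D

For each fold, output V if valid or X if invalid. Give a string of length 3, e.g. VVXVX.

Initial: RDRDRDRU -> [(0, 0), (1, 0), (1, -1), (2, -1), (2, -2), (3, -2), (3, -3), (4, -3), (4, -2)]
Fold 1: move[3]->R => RDRRRDRU VALID
Fold 2: move[2]->L => RDLRRDRU INVALID (collision), skipped
Fold 3: move[7]->D => RDRRRDRD VALID

Answer: VXV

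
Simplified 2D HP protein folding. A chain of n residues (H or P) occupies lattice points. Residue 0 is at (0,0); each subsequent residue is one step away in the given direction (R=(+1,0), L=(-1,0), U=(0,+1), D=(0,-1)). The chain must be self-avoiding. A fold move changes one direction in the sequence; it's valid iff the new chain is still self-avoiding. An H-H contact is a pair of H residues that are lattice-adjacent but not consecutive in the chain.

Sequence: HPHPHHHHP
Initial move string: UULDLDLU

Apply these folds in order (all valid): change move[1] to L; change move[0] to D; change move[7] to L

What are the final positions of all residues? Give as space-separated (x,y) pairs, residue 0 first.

Answer: (0,0) (0,-1) (-1,-1) (-2,-1) (-2,-2) (-3,-2) (-3,-3) (-4,-3) (-5,-3)

Derivation:
Initial moves: UULDLDLU
Fold: move[1]->L => ULLDLDLU (positions: [(0, 0), (0, 1), (-1, 1), (-2, 1), (-2, 0), (-3, 0), (-3, -1), (-4, -1), (-4, 0)])
Fold: move[0]->D => DLLDLDLU (positions: [(0, 0), (0, -1), (-1, -1), (-2, -1), (-2, -2), (-3, -2), (-3, -3), (-4, -3), (-4, -2)])
Fold: move[7]->L => DLLDLDLL (positions: [(0, 0), (0, -1), (-1, -1), (-2, -1), (-2, -2), (-3, -2), (-3, -3), (-4, -3), (-5, -3)])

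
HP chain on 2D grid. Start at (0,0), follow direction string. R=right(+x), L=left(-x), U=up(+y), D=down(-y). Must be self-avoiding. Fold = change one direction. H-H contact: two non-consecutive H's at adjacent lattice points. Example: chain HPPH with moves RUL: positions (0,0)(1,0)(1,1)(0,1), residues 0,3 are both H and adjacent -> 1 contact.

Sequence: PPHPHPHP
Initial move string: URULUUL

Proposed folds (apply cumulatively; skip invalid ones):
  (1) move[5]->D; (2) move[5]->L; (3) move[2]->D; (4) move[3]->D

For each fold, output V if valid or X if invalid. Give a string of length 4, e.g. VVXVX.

Answer: XVXX

Derivation:
Initial: URULUUL -> [(0, 0), (0, 1), (1, 1), (1, 2), (0, 2), (0, 3), (0, 4), (-1, 4)]
Fold 1: move[5]->D => URULUDL INVALID (collision), skipped
Fold 2: move[5]->L => URULULL VALID
Fold 3: move[2]->D => URDLULL INVALID (collision), skipped
Fold 4: move[3]->D => URUDULL INVALID (collision), skipped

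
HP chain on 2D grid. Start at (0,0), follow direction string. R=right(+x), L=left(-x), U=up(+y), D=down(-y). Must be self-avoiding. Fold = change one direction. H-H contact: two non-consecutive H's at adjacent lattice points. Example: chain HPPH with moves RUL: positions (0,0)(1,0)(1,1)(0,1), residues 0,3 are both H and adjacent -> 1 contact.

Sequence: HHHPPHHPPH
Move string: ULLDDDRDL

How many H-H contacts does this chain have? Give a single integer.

Positions: [(0, 0), (0, 1), (-1, 1), (-2, 1), (-2, 0), (-2, -1), (-2, -2), (-1, -2), (-1, -3), (-2, -3)]
H-H contact: residue 6 @(-2,-2) - residue 9 @(-2, -3)

Answer: 1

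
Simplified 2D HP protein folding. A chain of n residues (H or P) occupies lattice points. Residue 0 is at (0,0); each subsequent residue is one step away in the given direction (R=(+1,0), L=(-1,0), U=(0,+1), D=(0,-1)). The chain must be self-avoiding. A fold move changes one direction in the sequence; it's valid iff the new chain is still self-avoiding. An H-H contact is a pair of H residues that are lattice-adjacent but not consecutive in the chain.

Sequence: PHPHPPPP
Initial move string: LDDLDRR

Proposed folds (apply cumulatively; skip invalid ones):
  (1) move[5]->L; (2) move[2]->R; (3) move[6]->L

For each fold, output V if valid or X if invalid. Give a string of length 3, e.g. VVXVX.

Initial: LDDLDRR -> [(0, 0), (-1, 0), (-1, -1), (-1, -2), (-2, -2), (-2, -3), (-1, -3), (0, -3)]
Fold 1: move[5]->L => LDDLDLR INVALID (collision), skipped
Fold 2: move[2]->R => LDRLDRR INVALID (collision), skipped
Fold 3: move[6]->L => LDDLDRL INVALID (collision), skipped

Answer: XXX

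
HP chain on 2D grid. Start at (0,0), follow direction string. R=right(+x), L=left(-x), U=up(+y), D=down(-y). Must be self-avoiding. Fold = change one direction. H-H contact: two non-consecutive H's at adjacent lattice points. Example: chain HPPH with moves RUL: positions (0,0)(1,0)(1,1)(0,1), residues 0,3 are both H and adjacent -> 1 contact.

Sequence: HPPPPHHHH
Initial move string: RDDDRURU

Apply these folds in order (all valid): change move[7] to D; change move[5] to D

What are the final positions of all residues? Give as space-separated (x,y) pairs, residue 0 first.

Initial moves: RDDDRURU
Fold: move[7]->D => RDDDRURD (positions: [(0, 0), (1, 0), (1, -1), (1, -2), (1, -3), (2, -3), (2, -2), (3, -2), (3, -3)])
Fold: move[5]->D => RDDDRDRD (positions: [(0, 0), (1, 0), (1, -1), (1, -2), (1, -3), (2, -3), (2, -4), (3, -4), (3, -5)])

Answer: (0,0) (1,0) (1,-1) (1,-2) (1,-3) (2,-3) (2,-4) (3,-4) (3,-5)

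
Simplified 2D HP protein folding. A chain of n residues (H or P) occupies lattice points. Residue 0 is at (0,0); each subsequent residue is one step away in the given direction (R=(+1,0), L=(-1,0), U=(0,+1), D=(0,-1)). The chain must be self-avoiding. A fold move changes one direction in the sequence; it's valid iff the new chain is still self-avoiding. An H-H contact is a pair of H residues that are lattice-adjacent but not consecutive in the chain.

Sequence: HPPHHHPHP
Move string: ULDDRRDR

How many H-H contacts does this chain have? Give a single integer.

Positions: [(0, 0), (0, 1), (-1, 1), (-1, 0), (-1, -1), (0, -1), (1, -1), (1, -2), (2, -2)]
H-H contact: residue 0 @(0,0) - residue 3 @(-1, 0)
H-H contact: residue 0 @(0,0) - residue 5 @(0, -1)

Answer: 2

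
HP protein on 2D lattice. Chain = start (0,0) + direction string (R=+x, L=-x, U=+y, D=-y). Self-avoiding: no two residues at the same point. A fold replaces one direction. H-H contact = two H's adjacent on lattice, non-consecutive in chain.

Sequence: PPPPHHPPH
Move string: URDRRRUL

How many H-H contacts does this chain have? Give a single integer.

Positions: [(0, 0), (0, 1), (1, 1), (1, 0), (2, 0), (3, 0), (4, 0), (4, 1), (3, 1)]
H-H contact: residue 5 @(3,0) - residue 8 @(3, 1)

Answer: 1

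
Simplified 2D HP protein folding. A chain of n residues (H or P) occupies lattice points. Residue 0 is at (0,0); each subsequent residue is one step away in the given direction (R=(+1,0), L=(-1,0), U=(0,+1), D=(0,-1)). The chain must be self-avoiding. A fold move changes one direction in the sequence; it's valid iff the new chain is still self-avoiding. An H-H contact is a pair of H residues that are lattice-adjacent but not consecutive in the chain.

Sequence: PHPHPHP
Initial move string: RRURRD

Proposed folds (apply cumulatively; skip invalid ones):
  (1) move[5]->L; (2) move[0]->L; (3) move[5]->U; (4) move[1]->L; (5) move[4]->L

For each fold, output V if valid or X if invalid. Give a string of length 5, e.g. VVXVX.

Answer: XXVXX

Derivation:
Initial: RRURRD -> [(0, 0), (1, 0), (2, 0), (2, 1), (3, 1), (4, 1), (4, 0)]
Fold 1: move[5]->L => RRURRL INVALID (collision), skipped
Fold 2: move[0]->L => LRURRD INVALID (collision), skipped
Fold 3: move[5]->U => RRURRU VALID
Fold 4: move[1]->L => RLURRU INVALID (collision), skipped
Fold 5: move[4]->L => RRURLU INVALID (collision), skipped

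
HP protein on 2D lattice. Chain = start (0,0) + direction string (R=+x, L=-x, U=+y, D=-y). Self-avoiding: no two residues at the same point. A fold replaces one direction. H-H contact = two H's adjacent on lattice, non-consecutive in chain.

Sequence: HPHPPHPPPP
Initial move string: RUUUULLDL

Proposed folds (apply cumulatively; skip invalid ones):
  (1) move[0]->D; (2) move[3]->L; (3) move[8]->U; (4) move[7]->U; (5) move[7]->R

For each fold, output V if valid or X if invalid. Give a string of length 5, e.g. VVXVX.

Answer: XVXVX

Derivation:
Initial: RUUUULLDL -> [(0, 0), (1, 0), (1, 1), (1, 2), (1, 3), (1, 4), (0, 4), (-1, 4), (-1, 3), (-2, 3)]
Fold 1: move[0]->D => DUUUULLDL INVALID (collision), skipped
Fold 2: move[3]->L => RUULULLDL VALID
Fold 3: move[8]->U => RUULULLDU INVALID (collision), skipped
Fold 4: move[7]->U => RUULULLUL VALID
Fold 5: move[7]->R => RUULULLRL INVALID (collision), skipped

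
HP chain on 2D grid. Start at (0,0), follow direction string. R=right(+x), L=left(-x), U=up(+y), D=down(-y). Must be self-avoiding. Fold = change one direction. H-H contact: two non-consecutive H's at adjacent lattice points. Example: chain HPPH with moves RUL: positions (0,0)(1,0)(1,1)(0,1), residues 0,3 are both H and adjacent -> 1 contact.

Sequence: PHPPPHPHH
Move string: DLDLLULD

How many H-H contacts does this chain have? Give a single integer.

Positions: [(0, 0), (0, -1), (-1, -1), (-1, -2), (-2, -2), (-3, -2), (-3, -1), (-4, -1), (-4, -2)]
H-H contact: residue 5 @(-3,-2) - residue 8 @(-4, -2)

Answer: 1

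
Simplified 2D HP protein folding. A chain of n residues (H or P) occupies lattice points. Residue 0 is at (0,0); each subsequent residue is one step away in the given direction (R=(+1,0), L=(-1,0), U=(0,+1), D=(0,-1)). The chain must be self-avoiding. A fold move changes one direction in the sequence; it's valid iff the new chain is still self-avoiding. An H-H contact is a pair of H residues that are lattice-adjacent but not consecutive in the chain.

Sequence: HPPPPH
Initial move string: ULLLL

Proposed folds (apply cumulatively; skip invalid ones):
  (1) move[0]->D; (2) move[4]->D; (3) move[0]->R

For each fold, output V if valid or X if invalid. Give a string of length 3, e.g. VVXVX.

Answer: VVX

Derivation:
Initial: ULLLL -> [(0, 0), (0, 1), (-1, 1), (-2, 1), (-3, 1), (-4, 1)]
Fold 1: move[0]->D => DLLLL VALID
Fold 2: move[4]->D => DLLLD VALID
Fold 3: move[0]->R => RLLLD INVALID (collision), skipped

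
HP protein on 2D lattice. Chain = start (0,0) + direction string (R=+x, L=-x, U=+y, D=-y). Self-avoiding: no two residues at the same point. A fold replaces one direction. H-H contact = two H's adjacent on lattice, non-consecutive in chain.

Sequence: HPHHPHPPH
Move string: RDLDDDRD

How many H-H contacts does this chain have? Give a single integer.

Answer: 1

Derivation:
Positions: [(0, 0), (1, 0), (1, -1), (0, -1), (0, -2), (0, -3), (0, -4), (1, -4), (1, -5)]
H-H contact: residue 0 @(0,0) - residue 3 @(0, -1)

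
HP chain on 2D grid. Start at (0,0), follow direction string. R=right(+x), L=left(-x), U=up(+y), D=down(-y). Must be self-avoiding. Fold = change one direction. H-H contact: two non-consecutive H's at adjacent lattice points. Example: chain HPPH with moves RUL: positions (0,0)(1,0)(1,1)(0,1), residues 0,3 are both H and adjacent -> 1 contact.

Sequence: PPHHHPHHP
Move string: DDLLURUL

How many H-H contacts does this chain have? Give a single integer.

Answer: 1

Derivation:
Positions: [(0, 0), (0, -1), (0, -2), (-1, -2), (-2, -2), (-2, -1), (-1, -1), (-1, 0), (-2, 0)]
H-H contact: residue 3 @(-1,-2) - residue 6 @(-1, -1)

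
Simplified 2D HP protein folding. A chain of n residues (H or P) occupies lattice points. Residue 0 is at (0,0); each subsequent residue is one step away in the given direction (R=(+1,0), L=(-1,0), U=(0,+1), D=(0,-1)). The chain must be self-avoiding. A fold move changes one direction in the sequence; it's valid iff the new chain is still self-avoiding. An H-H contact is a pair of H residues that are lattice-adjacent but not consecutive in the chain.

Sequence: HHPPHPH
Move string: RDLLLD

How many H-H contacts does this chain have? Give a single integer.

Answer: 0

Derivation:
Positions: [(0, 0), (1, 0), (1, -1), (0, -1), (-1, -1), (-2, -1), (-2, -2)]
No H-H contacts found.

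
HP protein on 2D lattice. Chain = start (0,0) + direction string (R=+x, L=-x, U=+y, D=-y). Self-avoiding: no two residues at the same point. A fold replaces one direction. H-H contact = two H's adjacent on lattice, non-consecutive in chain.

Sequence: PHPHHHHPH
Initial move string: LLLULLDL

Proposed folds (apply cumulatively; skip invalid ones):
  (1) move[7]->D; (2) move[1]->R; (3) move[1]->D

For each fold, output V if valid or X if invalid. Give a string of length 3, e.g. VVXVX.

Initial: LLLULLDL -> [(0, 0), (-1, 0), (-2, 0), (-3, 0), (-3, 1), (-4, 1), (-5, 1), (-5, 0), (-6, 0)]
Fold 1: move[7]->D => LLLULLDD VALID
Fold 2: move[1]->R => LRLULLDD INVALID (collision), skipped
Fold 3: move[1]->D => LDLULLDD VALID

Answer: VXV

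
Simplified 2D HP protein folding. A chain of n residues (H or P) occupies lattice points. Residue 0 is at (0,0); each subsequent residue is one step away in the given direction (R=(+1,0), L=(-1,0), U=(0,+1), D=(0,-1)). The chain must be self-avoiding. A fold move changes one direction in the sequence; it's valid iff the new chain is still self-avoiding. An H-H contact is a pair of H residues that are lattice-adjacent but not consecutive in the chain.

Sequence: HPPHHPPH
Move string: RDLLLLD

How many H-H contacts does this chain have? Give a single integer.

Positions: [(0, 0), (1, 0), (1, -1), (0, -1), (-1, -1), (-2, -1), (-3, -1), (-3, -2)]
H-H contact: residue 0 @(0,0) - residue 3 @(0, -1)

Answer: 1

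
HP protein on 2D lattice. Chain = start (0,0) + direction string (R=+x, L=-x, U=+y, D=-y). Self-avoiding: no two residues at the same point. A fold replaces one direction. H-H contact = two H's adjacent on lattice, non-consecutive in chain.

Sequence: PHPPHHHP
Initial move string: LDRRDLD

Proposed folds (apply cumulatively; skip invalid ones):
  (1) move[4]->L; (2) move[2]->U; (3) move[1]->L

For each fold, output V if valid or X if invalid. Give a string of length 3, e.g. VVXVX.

Answer: XXX

Derivation:
Initial: LDRRDLD -> [(0, 0), (-1, 0), (-1, -1), (0, -1), (1, -1), (1, -2), (0, -2), (0, -3)]
Fold 1: move[4]->L => LDRRLLD INVALID (collision), skipped
Fold 2: move[2]->U => LDURDLD INVALID (collision), skipped
Fold 3: move[1]->L => LLRRDLD INVALID (collision), skipped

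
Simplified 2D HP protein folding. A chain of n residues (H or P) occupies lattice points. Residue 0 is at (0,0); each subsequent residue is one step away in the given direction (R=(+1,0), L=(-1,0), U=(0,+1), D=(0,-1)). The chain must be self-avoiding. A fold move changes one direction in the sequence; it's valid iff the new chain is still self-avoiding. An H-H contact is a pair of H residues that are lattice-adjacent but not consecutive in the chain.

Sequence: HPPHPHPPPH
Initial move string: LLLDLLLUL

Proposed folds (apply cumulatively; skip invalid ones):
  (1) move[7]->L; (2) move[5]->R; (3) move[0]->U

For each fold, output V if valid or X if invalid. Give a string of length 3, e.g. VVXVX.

Initial: LLLDLLLUL -> [(0, 0), (-1, 0), (-2, 0), (-3, 0), (-3, -1), (-4, -1), (-5, -1), (-6, -1), (-6, 0), (-7, 0)]
Fold 1: move[7]->L => LLLDLLLLL VALID
Fold 2: move[5]->R => LLLDLRLLL INVALID (collision), skipped
Fold 3: move[0]->U => ULLDLLLLL VALID

Answer: VXV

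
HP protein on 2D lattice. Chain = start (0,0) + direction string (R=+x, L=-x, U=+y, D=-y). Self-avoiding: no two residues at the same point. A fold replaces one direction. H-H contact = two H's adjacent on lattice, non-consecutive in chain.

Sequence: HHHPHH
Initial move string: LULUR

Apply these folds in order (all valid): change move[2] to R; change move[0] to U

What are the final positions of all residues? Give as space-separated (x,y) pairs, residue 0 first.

Answer: (0,0) (0,1) (0,2) (1,2) (1,3) (2,3)

Derivation:
Initial moves: LULUR
Fold: move[2]->R => LURUR (positions: [(0, 0), (-1, 0), (-1, 1), (0, 1), (0, 2), (1, 2)])
Fold: move[0]->U => UURUR (positions: [(0, 0), (0, 1), (0, 2), (1, 2), (1, 3), (2, 3)])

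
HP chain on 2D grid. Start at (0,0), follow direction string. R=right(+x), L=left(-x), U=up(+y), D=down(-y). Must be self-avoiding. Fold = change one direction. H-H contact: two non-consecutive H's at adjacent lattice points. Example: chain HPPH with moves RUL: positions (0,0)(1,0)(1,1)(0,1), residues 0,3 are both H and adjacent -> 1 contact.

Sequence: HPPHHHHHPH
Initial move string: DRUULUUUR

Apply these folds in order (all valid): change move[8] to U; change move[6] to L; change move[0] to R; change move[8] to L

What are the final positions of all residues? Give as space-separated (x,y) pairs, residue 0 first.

Initial moves: DRUULUUUR
Fold: move[8]->U => DRUULUUUU (positions: [(0, 0), (0, -1), (1, -1), (1, 0), (1, 1), (0, 1), (0, 2), (0, 3), (0, 4), (0, 5)])
Fold: move[6]->L => DRUULULUU (positions: [(0, 0), (0, -1), (1, -1), (1, 0), (1, 1), (0, 1), (0, 2), (-1, 2), (-1, 3), (-1, 4)])
Fold: move[0]->R => RRUULULUU (positions: [(0, 0), (1, 0), (2, 0), (2, 1), (2, 2), (1, 2), (1, 3), (0, 3), (0, 4), (0, 5)])
Fold: move[8]->L => RRUULULUL (positions: [(0, 0), (1, 0), (2, 0), (2, 1), (2, 2), (1, 2), (1, 3), (0, 3), (0, 4), (-1, 4)])

Answer: (0,0) (1,0) (2,0) (2,1) (2,2) (1,2) (1,3) (0,3) (0,4) (-1,4)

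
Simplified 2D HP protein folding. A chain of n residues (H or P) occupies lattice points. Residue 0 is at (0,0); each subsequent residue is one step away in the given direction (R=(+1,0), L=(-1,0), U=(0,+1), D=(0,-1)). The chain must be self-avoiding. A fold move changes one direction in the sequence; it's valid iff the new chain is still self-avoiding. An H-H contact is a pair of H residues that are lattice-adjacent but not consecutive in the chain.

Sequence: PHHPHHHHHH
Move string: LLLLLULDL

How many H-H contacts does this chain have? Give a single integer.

Answer: 1

Derivation:
Positions: [(0, 0), (-1, 0), (-2, 0), (-3, 0), (-4, 0), (-5, 0), (-5, 1), (-6, 1), (-6, 0), (-7, 0)]
H-H contact: residue 5 @(-5,0) - residue 8 @(-6, 0)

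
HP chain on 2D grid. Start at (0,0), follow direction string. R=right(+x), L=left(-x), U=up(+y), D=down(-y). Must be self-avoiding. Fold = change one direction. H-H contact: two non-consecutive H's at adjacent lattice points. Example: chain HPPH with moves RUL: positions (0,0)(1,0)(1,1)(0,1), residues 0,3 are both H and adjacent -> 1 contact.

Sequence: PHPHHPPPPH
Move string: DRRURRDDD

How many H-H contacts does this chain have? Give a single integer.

Answer: 0

Derivation:
Positions: [(0, 0), (0, -1), (1, -1), (2, -1), (2, 0), (3, 0), (4, 0), (4, -1), (4, -2), (4, -3)]
No H-H contacts found.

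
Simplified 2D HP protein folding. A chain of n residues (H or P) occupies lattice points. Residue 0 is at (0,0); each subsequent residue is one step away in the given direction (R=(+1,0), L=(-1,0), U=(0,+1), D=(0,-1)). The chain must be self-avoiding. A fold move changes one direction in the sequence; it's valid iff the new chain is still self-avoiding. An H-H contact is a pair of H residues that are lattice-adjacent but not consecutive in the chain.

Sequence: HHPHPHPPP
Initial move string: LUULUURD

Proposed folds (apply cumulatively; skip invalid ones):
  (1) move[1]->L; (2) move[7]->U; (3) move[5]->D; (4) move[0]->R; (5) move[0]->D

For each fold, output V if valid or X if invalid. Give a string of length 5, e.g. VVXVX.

Initial: LUULUURD -> [(0, 0), (-1, 0), (-1, 1), (-1, 2), (-2, 2), (-2, 3), (-2, 4), (-1, 4), (-1, 3)]
Fold 1: move[1]->L => LLULUURD VALID
Fold 2: move[7]->U => LLULUURU VALID
Fold 3: move[5]->D => LLULUDRU INVALID (collision), skipped
Fold 4: move[0]->R => RLULUURU INVALID (collision), skipped
Fold 5: move[0]->D => DLULUURU VALID

Answer: VVXXV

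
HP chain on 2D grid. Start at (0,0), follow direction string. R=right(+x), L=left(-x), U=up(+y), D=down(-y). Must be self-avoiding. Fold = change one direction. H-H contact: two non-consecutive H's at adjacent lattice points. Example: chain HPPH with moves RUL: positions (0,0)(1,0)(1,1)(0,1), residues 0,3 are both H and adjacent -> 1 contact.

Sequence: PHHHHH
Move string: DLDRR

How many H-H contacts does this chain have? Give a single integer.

Positions: [(0, 0), (0, -1), (-1, -1), (-1, -2), (0, -2), (1, -2)]
H-H contact: residue 1 @(0,-1) - residue 4 @(0, -2)

Answer: 1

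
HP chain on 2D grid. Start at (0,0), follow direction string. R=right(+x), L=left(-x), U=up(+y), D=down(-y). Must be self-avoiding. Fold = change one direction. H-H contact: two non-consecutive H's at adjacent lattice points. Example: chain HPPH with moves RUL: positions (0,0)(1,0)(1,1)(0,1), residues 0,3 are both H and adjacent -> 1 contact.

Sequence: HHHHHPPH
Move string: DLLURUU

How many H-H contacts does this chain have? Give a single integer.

Positions: [(0, 0), (0, -1), (-1, -1), (-2, -1), (-2, 0), (-1, 0), (-1, 1), (-1, 2)]
No H-H contacts found.

Answer: 0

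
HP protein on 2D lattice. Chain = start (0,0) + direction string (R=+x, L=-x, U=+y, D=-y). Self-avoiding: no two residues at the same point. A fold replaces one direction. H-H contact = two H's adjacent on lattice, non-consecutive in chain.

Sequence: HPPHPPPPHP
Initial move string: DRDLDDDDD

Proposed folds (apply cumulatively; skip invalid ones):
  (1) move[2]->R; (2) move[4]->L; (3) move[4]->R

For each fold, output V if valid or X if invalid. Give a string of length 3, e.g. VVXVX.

Initial: DRDLDDDDD -> [(0, 0), (0, -1), (1, -1), (1, -2), (0, -2), (0, -3), (0, -4), (0, -5), (0, -6), (0, -7)]
Fold 1: move[2]->R => DRRLDDDDD INVALID (collision), skipped
Fold 2: move[4]->L => DRDLLDDDD VALID
Fold 3: move[4]->R => DRDLRDDDD INVALID (collision), skipped

Answer: XVX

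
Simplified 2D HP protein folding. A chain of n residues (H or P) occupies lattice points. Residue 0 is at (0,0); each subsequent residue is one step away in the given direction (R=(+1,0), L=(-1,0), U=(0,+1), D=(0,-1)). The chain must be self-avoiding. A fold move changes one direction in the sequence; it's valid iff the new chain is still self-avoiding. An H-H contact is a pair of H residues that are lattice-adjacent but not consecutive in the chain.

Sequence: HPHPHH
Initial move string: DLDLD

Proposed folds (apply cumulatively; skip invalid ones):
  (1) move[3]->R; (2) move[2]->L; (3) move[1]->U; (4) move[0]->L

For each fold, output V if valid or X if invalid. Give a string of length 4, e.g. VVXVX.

Answer: VXXV

Derivation:
Initial: DLDLD -> [(0, 0), (0, -1), (-1, -1), (-1, -2), (-2, -2), (-2, -3)]
Fold 1: move[3]->R => DLDRD VALID
Fold 2: move[2]->L => DLLRD INVALID (collision), skipped
Fold 3: move[1]->U => DUDRD INVALID (collision), skipped
Fold 4: move[0]->L => LLDRD VALID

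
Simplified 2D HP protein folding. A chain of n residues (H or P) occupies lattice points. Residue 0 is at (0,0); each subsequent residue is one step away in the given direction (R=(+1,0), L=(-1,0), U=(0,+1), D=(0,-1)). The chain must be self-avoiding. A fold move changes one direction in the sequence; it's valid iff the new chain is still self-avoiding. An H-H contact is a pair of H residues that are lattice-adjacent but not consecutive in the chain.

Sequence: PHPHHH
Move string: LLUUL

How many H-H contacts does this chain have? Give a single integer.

Positions: [(0, 0), (-1, 0), (-2, 0), (-2, 1), (-2, 2), (-3, 2)]
No H-H contacts found.

Answer: 0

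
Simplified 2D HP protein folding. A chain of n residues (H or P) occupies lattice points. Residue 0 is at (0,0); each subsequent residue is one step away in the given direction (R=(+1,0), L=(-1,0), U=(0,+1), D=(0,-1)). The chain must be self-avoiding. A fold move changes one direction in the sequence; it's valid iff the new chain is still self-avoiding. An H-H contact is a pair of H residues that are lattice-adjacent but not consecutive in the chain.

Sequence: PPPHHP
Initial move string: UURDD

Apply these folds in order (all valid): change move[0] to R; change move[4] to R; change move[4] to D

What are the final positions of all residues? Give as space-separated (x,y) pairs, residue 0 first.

Answer: (0,0) (1,0) (1,1) (2,1) (2,0) (2,-1)

Derivation:
Initial moves: UURDD
Fold: move[0]->R => RURDD (positions: [(0, 0), (1, 0), (1, 1), (2, 1), (2, 0), (2, -1)])
Fold: move[4]->R => RURDR (positions: [(0, 0), (1, 0), (1, 1), (2, 1), (2, 0), (3, 0)])
Fold: move[4]->D => RURDD (positions: [(0, 0), (1, 0), (1, 1), (2, 1), (2, 0), (2, -1)])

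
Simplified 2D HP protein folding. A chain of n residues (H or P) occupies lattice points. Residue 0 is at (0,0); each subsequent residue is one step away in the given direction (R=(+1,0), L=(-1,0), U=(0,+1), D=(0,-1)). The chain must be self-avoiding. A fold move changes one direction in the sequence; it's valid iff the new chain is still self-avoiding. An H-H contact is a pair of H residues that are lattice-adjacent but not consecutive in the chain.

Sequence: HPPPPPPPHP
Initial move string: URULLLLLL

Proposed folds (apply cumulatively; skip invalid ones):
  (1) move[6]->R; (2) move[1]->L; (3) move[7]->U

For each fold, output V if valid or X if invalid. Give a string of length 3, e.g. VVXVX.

Initial: URULLLLLL -> [(0, 0), (0, 1), (1, 1), (1, 2), (0, 2), (-1, 2), (-2, 2), (-3, 2), (-4, 2), (-5, 2)]
Fold 1: move[6]->R => URULLLRLL INVALID (collision), skipped
Fold 2: move[1]->L => ULULLLLLL VALID
Fold 3: move[7]->U => ULULLLLUL VALID

Answer: XVV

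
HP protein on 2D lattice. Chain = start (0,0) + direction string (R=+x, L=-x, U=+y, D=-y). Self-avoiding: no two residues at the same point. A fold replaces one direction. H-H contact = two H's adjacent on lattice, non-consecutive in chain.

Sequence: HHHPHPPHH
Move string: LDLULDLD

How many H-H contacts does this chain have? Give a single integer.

Positions: [(0, 0), (-1, 0), (-1, -1), (-2, -1), (-2, 0), (-3, 0), (-3, -1), (-4, -1), (-4, -2)]
H-H contact: residue 1 @(-1,0) - residue 4 @(-2, 0)

Answer: 1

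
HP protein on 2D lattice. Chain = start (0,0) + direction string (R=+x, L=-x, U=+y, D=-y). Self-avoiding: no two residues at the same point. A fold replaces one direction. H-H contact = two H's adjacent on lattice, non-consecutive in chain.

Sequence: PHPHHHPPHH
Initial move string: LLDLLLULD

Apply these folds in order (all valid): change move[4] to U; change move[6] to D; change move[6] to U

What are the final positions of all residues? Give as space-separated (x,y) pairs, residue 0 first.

Initial moves: LLDLLLULD
Fold: move[4]->U => LLDLULULD (positions: [(0, 0), (-1, 0), (-2, 0), (-2, -1), (-3, -1), (-3, 0), (-4, 0), (-4, 1), (-5, 1), (-5, 0)])
Fold: move[6]->D => LLDLULDLD (positions: [(0, 0), (-1, 0), (-2, 0), (-2, -1), (-3, -1), (-3, 0), (-4, 0), (-4, -1), (-5, -1), (-5, -2)])
Fold: move[6]->U => LLDLULULD (positions: [(0, 0), (-1, 0), (-2, 0), (-2, -1), (-3, -1), (-3, 0), (-4, 0), (-4, 1), (-5, 1), (-5, 0)])

Answer: (0,0) (-1,0) (-2,0) (-2,-1) (-3,-1) (-3,0) (-4,0) (-4,1) (-5,1) (-5,0)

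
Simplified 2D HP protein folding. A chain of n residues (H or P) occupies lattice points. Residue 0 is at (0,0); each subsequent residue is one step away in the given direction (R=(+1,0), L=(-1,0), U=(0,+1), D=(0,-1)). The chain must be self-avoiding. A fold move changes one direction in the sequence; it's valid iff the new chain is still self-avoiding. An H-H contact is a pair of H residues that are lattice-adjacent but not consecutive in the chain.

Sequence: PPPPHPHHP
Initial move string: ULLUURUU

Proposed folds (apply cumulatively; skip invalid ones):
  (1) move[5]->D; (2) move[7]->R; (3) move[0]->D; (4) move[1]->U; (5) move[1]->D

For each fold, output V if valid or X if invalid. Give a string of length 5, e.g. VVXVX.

Answer: XVVXX

Derivation:
Initial: ULLUURUU -> [(0, 0), (0, 1), (-1, 1), (-2, 1), (-2, 2), (-2, 3), (-1, 3), (-1, 4), (-1, 5)]
Fold 1: move[5]->D => ULLUUDUU INVALID (collision), skipped
Fold 2: move[7]->R => ULLUURUR VALID
Fold 3: move[0]->D => DLLUURUR VALID
Fold 4: move[1]->U => DULUURUR INVALID (collision), skipped
Fold 5: move[1]->D => DDLUURUR INVALID (collision), skipped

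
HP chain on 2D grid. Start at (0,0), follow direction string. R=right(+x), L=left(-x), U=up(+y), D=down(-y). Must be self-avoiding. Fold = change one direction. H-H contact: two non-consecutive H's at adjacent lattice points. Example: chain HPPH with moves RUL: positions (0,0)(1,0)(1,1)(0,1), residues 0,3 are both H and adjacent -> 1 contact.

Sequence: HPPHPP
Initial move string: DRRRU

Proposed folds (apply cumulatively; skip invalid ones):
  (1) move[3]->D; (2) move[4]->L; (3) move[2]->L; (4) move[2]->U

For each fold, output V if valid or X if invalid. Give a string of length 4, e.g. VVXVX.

Initial: DRRRU -> [(0, 0), (0, -1), (1, -1), (2, -1), (3, -1), (3, 0)]
Fold 1: move[3]->D => DRRDU INVALID (collision), skipped
Fold 2: move[4]->L => DRRRL INVALID (collision), skipped
Fold 3: move[2]->L => DRLRU INVALID (collision), skipped
Fold 4: move[2]->U => DRURU VALID

Answer: XXXV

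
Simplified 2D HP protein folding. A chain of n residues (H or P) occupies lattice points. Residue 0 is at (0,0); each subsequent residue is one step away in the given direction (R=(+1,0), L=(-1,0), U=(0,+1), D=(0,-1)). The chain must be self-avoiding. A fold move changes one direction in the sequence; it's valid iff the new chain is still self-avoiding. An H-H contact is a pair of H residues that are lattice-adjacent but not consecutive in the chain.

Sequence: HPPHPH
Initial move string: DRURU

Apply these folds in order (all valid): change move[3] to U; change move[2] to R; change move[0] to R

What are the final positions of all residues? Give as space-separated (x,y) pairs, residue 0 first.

Answer: (0,0) (1,0) (2,0) (3,0) (3,1) (3,2)

Derivation:
Initial moves: DRURU
Fold: move[3]->U => DRUUU (positions: [(0, 0), (0, -1), (1, -1), (1, 0), (1, 1), (1, 2)])
Fold: move[2]->R => DRRUU (positions: [(0, 0), (0, -1), (1, -1), (2, -1), (2, 0), (2, 1)])
Fold: move[0]->R => RRRUU (positions: [(0, 0), (1, 0), (2, 0), (3, 0), (3, 1), (3, 2)])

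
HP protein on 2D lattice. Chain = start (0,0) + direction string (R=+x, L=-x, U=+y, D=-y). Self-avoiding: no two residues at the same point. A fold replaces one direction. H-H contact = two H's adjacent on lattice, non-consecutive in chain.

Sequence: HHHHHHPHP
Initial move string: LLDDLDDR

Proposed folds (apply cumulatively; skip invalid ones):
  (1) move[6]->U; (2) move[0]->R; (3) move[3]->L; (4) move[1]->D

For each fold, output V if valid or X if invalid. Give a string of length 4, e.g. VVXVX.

Initial: LLDDLDDR -> [(0, 0), (-1, 0), (-2, 0), (-2, -1), (-2, -2), (-3, -2), (-3, -3), (-3, -4), (-2, -4)]
Fold 1: move[6]->U => LLDDLDUR INVALID (collision), skipped
Fold 2: move[0]->R => RLDDLDDR INVALID (collision), skipped
Fold 3: move[3]->L => LLDLLDDR VALID
Fold 4: move[1]->D => LDDLLDDR VALID

Answer: XXVV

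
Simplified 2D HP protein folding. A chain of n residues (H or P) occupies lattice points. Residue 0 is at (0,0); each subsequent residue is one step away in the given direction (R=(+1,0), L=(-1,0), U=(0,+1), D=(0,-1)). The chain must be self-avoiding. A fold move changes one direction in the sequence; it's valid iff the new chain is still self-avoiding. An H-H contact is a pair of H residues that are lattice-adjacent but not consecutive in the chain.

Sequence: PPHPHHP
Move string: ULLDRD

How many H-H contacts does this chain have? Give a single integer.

Positions: [(0, 0), (0, 1), (-1, 1), (-2, 1), (-2, 0), (-1, 0), (-1, -1)]
H-H contact: residue 2 @(-1,1) - residue 5 @(-1, 0)

Answer: 1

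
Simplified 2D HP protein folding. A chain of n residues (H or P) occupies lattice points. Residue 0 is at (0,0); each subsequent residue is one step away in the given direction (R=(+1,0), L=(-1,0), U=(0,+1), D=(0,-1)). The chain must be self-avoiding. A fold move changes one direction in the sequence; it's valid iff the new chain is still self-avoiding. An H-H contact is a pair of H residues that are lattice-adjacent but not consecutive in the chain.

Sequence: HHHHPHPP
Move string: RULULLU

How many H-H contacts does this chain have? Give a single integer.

Positions: [(0, 0), (1, 0), (1, 1), (0, 1), (0, 2), (-1, 2), (-2, 2), (-2, 3)]
H-H contact: residue 0 @(0,0) - residue 3 @(0, 1)

Answer: 1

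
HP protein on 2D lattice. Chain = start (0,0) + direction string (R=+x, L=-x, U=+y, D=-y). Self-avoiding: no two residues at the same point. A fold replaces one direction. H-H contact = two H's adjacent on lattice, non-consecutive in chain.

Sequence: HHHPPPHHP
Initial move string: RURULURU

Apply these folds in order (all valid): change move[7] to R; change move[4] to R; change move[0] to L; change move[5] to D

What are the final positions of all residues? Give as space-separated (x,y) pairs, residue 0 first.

Answer: (0,0) (-1,0) (-1,1) (0,1) (0,2) (1,2) (1,1) (2,1) (3,1)

Derivation:
Initial moves: RURULURU
Fold: move[7]->R => RURULURR (positions: [(0, 0), (1, 0), (1, 1), (2, 1), (2, 2), (1, 2), (1, 3), (2, 3), (3, 3)])
Fold: move[4]->R => RURURURR (positions: [(0, 0), (1, 0), (1, 1), (2, 1), (2, 2), (3, 2), (3, 3), (4, 3), (5, 3)])
Fold: move[0]->L => LURURURR (positions: [(0, 0), (-1, 0), (-1, 1), (0, 1), (0, 2), (1, 2), (1, 3), (2, 3), (3, 3)])
Fold: move[5]->D => LURURDRR (positions: [(0, 0), (-1, 0), (-1, 1), (0, 1), (0, 2), (1, 2), (1, 1), (2, 1), (3, 1)])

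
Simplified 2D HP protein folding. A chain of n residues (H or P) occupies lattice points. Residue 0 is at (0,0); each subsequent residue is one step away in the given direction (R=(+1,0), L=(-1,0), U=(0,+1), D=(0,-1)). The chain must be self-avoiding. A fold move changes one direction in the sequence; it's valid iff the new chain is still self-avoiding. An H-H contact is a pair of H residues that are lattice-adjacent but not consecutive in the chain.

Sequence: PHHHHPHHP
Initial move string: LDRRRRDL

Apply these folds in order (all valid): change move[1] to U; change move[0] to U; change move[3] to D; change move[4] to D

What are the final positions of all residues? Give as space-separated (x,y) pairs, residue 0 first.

Initial moves: LDRRRRDL
Fold: move[1]->U => LURRRRDL (positions: [(0, 0), (-1, 0), (-1, 1), (0, 1), (1, 1), (2, 1), (3, 1), (3, 0), (2, 0)])
Fold: move[0]->U => UURRRRDL (positions: [(0, 0), (0, 1), (0, 2), (1, 2), (2, 2), (3, 2), (4, 2), (4, 1), (3, 1)])
Fold: move[3]->D => UURDRRDL (positions: [(0, 0), (0, 1), (0, 2), (1, 2), (1, 1), (2, 1), (3, 1), (3, 0), (2, 0)])
Fold: move[4]->D => UURDDRDL (positions: [(0, 0), (0, 1), (0, 2), (1, 2), (1, 1), (1, 0), (2, 0), (2, -1), (1, -1)])

Answer: (0,0) (0,1) (0,2) (1,2) (1,1) (1,0) (2,0) (2,-1) (1,-1)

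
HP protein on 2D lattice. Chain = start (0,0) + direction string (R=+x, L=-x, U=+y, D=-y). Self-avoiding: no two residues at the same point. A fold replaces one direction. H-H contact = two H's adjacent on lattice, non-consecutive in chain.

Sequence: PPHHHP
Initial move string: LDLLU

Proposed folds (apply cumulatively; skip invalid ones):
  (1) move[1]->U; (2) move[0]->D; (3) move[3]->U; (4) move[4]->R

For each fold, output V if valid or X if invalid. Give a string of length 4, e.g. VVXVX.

Initial: LDLLU -> [(0, 0), (-1, 0), (-1, -1), (-2, -1), (-3, -1), (-3, 0)]
Fold 1: move[1]->U => LULLU VALID
Fold 2: move[0]->D => DULLU INVALID (collision), skipped
Fold 3: move[3]->U => LULUU VALID
Fold 4: move[4]->R => LULUR VALID

Answer: VXVV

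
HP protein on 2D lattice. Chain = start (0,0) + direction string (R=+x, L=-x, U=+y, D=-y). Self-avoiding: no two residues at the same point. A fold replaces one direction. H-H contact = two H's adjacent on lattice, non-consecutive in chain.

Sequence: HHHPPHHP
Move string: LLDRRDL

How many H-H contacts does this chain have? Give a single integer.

Positions: [(0, 0), (-1, 0), (-2, 0), (-2, -1), (-1, -1), (0, -1), (0, -2), (-1, -2)]
H-H contact: residue 0 @(0,0) - residue 5 @(0, -1)

Answer: 1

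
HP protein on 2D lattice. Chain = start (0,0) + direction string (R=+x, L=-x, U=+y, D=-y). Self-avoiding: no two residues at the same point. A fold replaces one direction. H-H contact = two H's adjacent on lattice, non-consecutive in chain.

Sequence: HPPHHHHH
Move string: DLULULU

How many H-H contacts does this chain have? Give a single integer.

Answer: 1

Derivation:
Positions: [(0, 0), (0, -1), (-1, -1), (-1, 0), (-2, 0), (-2, 1), (-3, 1), (-3, 2)]
H-H contact: residue 0 @(0,0) - residue 3 @(-1, 0)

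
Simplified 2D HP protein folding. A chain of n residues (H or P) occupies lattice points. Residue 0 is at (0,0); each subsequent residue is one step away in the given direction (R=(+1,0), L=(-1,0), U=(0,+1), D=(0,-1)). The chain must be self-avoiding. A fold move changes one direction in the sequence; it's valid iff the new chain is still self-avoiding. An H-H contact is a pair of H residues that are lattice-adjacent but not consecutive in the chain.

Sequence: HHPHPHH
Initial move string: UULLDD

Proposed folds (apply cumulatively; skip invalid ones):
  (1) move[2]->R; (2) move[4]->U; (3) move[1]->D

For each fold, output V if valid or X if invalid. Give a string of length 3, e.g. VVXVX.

Initial: UULLDD -> [(0, 0), (0, 1), (0, 2), (-1, 2), (-2, 2), (-2, 1), (-2, 0)]
Fold 1: move[2]->R => UURLDD INVALID (collision), skipped
Fold 2: move[4]->U => UULLUD INVALID (collision), skipped
Fold 3: move[1]->D => UDLLDD INVALID (collision), skipped

Answer: XXX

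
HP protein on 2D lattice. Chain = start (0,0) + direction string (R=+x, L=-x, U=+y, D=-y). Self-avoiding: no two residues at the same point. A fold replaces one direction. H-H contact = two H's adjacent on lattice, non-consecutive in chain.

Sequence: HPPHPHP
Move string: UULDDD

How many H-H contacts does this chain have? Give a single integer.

Positions: [(0, 0), (0, 1), (0, 2), (-1, 2), (-1, 1), (-1, 0), (-1, -1)]
H-H contact: residue 0 @(0,0) - residue 5 @(-1, 0)

Answer: 1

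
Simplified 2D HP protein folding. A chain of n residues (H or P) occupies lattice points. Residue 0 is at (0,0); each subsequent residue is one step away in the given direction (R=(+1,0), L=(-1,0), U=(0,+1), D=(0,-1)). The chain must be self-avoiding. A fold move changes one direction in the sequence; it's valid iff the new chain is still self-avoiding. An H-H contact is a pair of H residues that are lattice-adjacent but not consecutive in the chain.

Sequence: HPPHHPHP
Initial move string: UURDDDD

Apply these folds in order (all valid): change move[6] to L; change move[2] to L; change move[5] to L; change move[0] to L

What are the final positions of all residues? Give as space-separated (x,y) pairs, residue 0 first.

Answer: (0,0) (-1,0) (-1,1) (-2,1) (-2,0) (-2,-1) (-3,-1) (-4,-1)

Derivation:
Initial moves: UURDDDD
Fold: move[6]->L => UURDDDL (positions: [(0, 0), (0, 1), (0, 2), (1, 2), (1, 1), (1, 0), (1, -1), (0, -1)])
Fold: move[2]->L => UULDDDL (positions: [(0, 0), (0, 1), (0, 2), (-1, 2), (-1, 1), (-1, 0), (-1, -1), (-2, -1)])
Fold: move[5]->L => UULDDLL (positions: [(0, 0), (0, 1), (0, 2), (-1, 2), (-1, 1), (-1, 0), (-2, 0), (-3, 0)])
Fold: move[0]->L => LULDDLL (positions: [(0, 0), (-1, 0), (-1, 1), (-2, 1), (-2, 0), (-2, -1), (-3, -1), (-4, -1)])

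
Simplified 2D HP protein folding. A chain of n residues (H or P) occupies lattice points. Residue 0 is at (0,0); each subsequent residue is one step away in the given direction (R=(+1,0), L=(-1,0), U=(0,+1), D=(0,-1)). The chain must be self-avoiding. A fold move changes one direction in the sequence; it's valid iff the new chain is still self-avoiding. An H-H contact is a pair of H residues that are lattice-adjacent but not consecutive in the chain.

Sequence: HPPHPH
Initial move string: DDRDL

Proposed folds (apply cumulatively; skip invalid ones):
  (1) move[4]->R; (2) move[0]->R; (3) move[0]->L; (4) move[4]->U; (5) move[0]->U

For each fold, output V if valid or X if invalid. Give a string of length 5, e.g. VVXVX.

Initial: DDRDL -> [(0, 0), (0, -1), (0, -2), (1, -2), (1, -3), (0, -3)]
Fold 1: move[4]->R => DDRDR VALID
Fold 2: move[0]->R => RDRDR VALID
Fold 3: move[0]->L => LDRDR VALID
Fold 4: move[4]->U => LDRDU INVALID (collision), skipped
Fold 5: move[0]->U => UDRDR INVALID (collision), skipped

Answer: VVVXX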